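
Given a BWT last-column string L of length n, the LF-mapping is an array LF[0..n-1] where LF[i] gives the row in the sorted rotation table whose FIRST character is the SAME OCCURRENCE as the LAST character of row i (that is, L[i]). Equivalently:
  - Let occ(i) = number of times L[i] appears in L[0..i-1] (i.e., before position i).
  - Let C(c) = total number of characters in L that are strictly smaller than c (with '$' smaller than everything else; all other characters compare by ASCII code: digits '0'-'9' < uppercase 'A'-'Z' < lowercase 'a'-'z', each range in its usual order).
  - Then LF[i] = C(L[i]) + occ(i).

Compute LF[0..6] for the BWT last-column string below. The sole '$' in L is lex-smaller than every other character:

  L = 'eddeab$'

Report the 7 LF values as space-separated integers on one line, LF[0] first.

Char counts: '$':1, 'a':1, 'b':1, 'd':2, 'e':2
C (first-col start): C('$')=0, C('a')=1, C('b')=2, C('d')=3, C('e')=5
L[0]='e': occ=0, LF[0]=C('e')+0=5+0=5
L[1]='d': occ=0, LF[1]=C('d')+0=3+0=3
L[2]='d': occ=1, LF[2]=C('d')+1=3+1=4
L[3]='e': occ=1, LF[3]=C('e')+1=5+1=6
L[4]='a': occ=0, LF[4]=C('a')+0=1+0=1
L[5]='b': occ=0, LF[5]=C('b')+0=2+0=2
L[6]='$': occ=0, LF[6]=C('$')+0=0+0=0

Answer: 5 3 4 6 1 2 0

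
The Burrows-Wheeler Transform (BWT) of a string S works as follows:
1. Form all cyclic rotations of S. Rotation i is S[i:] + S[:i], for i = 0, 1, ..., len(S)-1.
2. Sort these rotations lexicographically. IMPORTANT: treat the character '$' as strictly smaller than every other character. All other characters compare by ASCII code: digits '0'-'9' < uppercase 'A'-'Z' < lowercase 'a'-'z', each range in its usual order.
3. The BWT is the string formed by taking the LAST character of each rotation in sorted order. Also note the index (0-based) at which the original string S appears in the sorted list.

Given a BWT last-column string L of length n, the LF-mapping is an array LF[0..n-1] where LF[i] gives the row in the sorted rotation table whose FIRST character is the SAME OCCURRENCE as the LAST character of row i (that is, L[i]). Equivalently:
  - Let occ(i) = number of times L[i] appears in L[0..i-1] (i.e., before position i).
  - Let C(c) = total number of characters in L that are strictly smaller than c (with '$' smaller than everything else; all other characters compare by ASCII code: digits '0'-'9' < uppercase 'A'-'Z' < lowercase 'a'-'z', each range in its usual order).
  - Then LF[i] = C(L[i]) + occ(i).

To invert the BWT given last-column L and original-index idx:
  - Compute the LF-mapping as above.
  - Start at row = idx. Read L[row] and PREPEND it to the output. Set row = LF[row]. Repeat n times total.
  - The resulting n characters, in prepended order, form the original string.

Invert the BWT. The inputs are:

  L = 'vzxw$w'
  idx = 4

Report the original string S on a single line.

LF mapping: 1 5 4 2 0 3
Walk LF starting at row 4, prepending L[row]:
  step 1: row=4, L[4]='$', prepend. Next row=LF[4]=0
  step 2: row=0, L[0]='v', prepend. Next row=LF[0]=1
  step 3: row=1, L[1]='z', prepend. Next row=LF[1]=5
  step 4: row=5, L[5]='w', prepend. Next row=LF[5]=3
  step 5: row=3, L[3]='w', prepend. Next row=LF[3]=2
  step 6: row=2, L[2]='x', prepend. Next row=LF[2]=4
Reversed output: xwwzv$

Answer: xwwzv$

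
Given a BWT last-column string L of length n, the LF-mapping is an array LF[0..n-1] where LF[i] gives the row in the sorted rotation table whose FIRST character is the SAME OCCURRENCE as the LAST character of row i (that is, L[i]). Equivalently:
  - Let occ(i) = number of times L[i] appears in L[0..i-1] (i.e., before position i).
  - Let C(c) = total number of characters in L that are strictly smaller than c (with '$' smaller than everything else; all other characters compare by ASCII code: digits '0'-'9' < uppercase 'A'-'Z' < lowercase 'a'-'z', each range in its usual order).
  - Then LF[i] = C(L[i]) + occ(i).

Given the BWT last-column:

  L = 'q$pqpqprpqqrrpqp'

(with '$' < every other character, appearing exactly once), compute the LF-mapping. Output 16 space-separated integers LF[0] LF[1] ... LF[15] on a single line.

Char counts: '$':1, 'p':6, 'q':6, 'r':3
C (first-col start): C('$')=0, C('p')=1, C('q')=7, C('r')=13
L[0]='q': occ=0, LF[0]=C('q')+0=7+0=7
L[1]='$': occ=0, LF[1]=C('$')+0=0+0=0
L[2]='p': occ=0, LF[2]=C('p')+0=1+0=1
L[3]='q': occ=1, LF[3]=C('q')+1=7+1=8
L[4]='p': occ=1, LF[4]=C('p')+1=1+1=2
L[5]='q': occ=2, LF[5]=C('q')+2=7+2=9
L[6]='p': occ=2, LF[6]=C('p')+2=1+2=3
L[7]='r': occ=0, LF[7]=C('r')+0=13+0=13
L[8]='p': occ=3, LF[8]=C('p')+3=1+3=4
L[9]='q': occ=3, LF[9]=C('q')+3=7+3=10
L[10]='q': occ=4, LF[10]=C('q')+4=7+4=11
L[11]='r': occ=1, LF[11]=C('r')+1=13+1=14
L[12]='r': occ=2, LF[12]=C('r')+2=13+2=15
L[13]='p': occ=4, LF[13]=C('p')+4=1+4=5
L[14]='q': occ=5, LF[14]=C('q')+5=7+5=12
L[15]='p': occ=5, LF[15]=C('p')+5=1+5=6

Answer: 7 0 1 8 2 9 3 13 4 10 11 14 15 5 12 6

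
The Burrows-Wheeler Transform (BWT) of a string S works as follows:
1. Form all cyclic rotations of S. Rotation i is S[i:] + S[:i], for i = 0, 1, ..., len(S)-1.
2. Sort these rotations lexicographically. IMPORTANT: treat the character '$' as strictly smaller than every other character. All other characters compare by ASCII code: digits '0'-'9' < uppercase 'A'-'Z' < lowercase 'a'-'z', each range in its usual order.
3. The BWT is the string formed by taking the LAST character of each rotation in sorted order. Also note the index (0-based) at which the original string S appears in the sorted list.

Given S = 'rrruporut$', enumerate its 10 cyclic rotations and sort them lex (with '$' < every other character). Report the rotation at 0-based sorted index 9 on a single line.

Answer: ut$rrrupor

Derivation:
All 10 rotations (rotation i = S[i:]+S[:i]):
  rot[0] = rrruporut$
  rot[1] = rruporut$r
  rot[2] = ruporut$rr
  rot[3] = uporut$rrr
  rot[4] = porut$rrru
  rot[5] = orut$rrrup
  rot[6] = rut$rrrupo
  rot[7] = ut$rrrupor
  rot[8] = t$rrruporu
  rot[9] = $rrruporut
Sorted (with $ < everything):
  sorted[0] = $rrruporut
  sorted[1] = orut$rrrup
  sorted[2] = porut$rrru
  sorted[3] = rrruporut$
  sorted[4] = rruporut$r
  sorted[5] = ruporut$rr
  sorted[6] = rut$rrrupo
  sorted[7] = t$rrruporu
  sorted[8] = uporut$rrr
  sorted[9] = ut$rrrupor
sorted[9] = ut$rrrupor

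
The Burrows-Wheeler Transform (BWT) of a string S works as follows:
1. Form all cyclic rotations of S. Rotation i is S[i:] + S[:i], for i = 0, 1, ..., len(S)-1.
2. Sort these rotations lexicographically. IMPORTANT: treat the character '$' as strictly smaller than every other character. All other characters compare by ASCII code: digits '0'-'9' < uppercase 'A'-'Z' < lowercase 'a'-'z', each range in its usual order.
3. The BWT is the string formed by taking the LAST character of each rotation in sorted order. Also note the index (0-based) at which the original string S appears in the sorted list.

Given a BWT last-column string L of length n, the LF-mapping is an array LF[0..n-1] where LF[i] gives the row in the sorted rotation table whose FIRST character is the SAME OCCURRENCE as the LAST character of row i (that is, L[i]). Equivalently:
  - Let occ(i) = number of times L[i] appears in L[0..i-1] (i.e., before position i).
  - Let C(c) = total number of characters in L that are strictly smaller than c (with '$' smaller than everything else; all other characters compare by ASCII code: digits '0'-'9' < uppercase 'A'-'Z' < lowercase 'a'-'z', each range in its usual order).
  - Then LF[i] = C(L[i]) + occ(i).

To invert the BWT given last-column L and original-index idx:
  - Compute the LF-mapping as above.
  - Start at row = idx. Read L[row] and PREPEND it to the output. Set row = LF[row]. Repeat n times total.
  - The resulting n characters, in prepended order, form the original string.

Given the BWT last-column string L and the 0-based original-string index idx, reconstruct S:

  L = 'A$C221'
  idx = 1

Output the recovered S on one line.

LF mapping: 4 0 5 2 3 1
Walk LF starting at row 1, prepending L[row]:
  step 1: row=1, L[1]='$', prepend. Next row=LF[1]=0
  step 2: row=0, L[0]='A', prepend. Next row=LF[0]=4
  step 3: row=4, L[4]='2', prepend. Next row=LF[4]=3
  step 4: row=3, L[3]='2', prepend. Next row=LF[3]=2
  step 5: row=2, L[2]='C', prepend. Next row=LF[2]=5
  step 6: row=5, L[5]='1', prepend. Next row=LF[5]=1
Reversed output: 1C22A$

Answer: 1C22A$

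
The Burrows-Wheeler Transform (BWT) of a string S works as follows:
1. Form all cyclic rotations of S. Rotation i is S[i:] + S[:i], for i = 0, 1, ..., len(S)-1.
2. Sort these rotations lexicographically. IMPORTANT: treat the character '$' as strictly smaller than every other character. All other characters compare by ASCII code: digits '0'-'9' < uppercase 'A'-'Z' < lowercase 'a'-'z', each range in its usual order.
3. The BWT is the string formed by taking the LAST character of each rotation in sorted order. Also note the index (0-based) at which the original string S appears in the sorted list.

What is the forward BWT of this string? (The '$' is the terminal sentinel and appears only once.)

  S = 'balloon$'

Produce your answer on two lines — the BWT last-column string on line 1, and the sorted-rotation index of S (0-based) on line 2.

All 8 rotations (rotation i = S[i:]+S[:i]):
  rot[0] = balloon$
  rot[1] = alloon$b
  rot[2] = lloon$ba
  rot[3] = loon$bal
  rot[4] = oon$ball
  rot[5] = on$ballo
  rot[6] = n$balloo
  rot[7] = $balloon
Sorted (with $ < everything):
  sorted[0] = $balloon  (last char: 'n')
  sorted[1] = alloon$b  (last char: 'b')
  sorted[2] = balloon$  (last char: '$')
  sorted[3] = lloon$ba  (last char: 'a')
  sorted[4] = loon$bal  (last char: 'l')
  sorted[5] = n$balloo  (last char: 'o')
  sorted[6] = on$ballo  (last char: 'o')
  sorted[7] = oon$ball  (last char: 'l')
Last column: nb$alool
Original string S is at sorted index 2

Answer: nb$alool
2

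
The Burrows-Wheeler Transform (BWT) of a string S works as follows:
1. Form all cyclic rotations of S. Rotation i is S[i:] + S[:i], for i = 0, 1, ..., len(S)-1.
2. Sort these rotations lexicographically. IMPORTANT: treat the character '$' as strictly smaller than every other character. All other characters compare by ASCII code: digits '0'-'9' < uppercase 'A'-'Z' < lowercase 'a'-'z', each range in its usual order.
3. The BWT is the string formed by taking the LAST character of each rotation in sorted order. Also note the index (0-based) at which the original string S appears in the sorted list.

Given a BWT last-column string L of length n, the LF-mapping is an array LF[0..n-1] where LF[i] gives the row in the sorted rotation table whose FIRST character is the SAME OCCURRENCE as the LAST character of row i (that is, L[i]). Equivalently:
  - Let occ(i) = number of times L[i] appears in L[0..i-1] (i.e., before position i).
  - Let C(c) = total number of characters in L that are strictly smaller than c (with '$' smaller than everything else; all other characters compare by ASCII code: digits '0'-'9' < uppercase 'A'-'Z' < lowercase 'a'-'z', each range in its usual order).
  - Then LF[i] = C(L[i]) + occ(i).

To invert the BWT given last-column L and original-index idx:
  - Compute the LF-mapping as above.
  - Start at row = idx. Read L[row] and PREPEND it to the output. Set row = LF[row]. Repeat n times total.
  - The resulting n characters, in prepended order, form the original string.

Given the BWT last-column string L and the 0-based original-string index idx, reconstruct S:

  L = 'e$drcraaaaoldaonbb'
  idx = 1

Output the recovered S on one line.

Answer: abracadabranoodle$

Derivation:
LF mapping: 11 0 9 16 8 17 1 2 3 4 14 12 10 5 15 13 6 7
Walk LF starting at row 1, prepending L[row]:
  step 1: row=1, L[1]='$', prepend. Next row=LF[1]=0
  step 2: row=0, L[0]='e', prepend. Next row=LF[0]=11
  step 3: row=11, L[11]='l', prepend. Next row=LF[11]=12
  step 4: row=12, L[12]='d', prepend. Next row=LF[12]=10
  step 5: row=10, L[10]='o', prepend. Next row=LF[10]=14
  step 6: row=14, L[14]='o', prepend. Next row=LF[14]=15
  step 7: row=15, L[15]='n', prepend. Next row=LF[15]=13
  step 8: row=13, L[13]='a', prepend. Next row=LF[13]=5
  step 9: row=5, L[5]='r', prepend. Next row=LF[5]=17
  step 10: row=17, L[17]='b', prepend. Next row=LF[17]=7
  step 11: row=7, L[7]='a', prepend. Next row=LF[7]=2
  step 12: row=2, L[2]='d', prepend. Next row=LF[2]=9
  step 13: row=9, L[9]='a', prepend. Next row=LF[9]=4
  step 14: row=4, L[4]='c', prepend. Next row=LF[4]=8
  step 15: row=8, L[8]='a', prepend. Next row=LF[8]=3
  step 16: row=3, L[3]='r', prepend. Next row=LF[3]=16
  step 17: row=16, L[16]='b', prepend. Next row=LF[16]=6
  step 18: row=6, L[6]='a', prepend. Next row=LF[6]=1
Reversed output: abracadabranoodle$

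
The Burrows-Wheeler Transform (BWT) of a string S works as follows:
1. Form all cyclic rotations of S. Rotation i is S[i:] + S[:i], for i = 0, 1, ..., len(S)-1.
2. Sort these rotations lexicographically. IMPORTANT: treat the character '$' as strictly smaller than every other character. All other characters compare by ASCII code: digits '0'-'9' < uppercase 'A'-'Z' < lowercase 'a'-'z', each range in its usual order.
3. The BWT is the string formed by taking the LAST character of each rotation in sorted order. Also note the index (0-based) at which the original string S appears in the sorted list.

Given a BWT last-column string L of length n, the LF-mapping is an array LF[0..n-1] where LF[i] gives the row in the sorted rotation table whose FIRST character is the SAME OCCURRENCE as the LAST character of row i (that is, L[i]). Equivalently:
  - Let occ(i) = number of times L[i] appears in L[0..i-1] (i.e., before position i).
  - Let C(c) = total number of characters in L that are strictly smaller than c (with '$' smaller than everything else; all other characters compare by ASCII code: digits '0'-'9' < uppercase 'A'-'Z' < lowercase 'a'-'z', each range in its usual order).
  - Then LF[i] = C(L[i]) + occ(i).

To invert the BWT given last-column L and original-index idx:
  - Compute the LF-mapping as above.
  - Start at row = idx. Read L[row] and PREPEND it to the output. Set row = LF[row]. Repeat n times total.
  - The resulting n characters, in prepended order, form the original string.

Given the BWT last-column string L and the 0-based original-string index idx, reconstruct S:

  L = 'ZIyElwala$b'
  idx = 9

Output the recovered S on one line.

Answer: wallabyIEZ$

Derivation:
LF mapping: 3 2 10 1 7 9 4 8 5 0 6
Walk LF starting at row 9, prepending L[row]:
  step 1: row=9, L[9]='$', prepend. Next row=LF[9]=0
  step 2: row=0, L[0]='Z', prepend. Next row=LF[0]=3
  step 3: row=3, L[3]='E', prepend. Next row=LF[3]=1
  step 4: row=1, L[1]='I', prepend. Next row=LF[1]=2
  step 5: row=2, L[2]='y', prepend. Next row=LF[2]=10
  step 6: row=10, L[10]='b', prepend. Next row=LF[10]=6
  step 7: row=6, L[6]='a', prepend. Next row=LF[6]=4
  step 8: row=4, L[4]='l', prepend. Next row=LF[4]=7
  step 9: row=7, L[7]='l', prepend. Next row=LF[7]=8
  step 10: row=8, L[8]='a', prepend. Next row=LF[8]=5
  step 11: row=5, L[5]='w', prepend. Next row=LF[5]=9
Reversed output: wallabyIEZ$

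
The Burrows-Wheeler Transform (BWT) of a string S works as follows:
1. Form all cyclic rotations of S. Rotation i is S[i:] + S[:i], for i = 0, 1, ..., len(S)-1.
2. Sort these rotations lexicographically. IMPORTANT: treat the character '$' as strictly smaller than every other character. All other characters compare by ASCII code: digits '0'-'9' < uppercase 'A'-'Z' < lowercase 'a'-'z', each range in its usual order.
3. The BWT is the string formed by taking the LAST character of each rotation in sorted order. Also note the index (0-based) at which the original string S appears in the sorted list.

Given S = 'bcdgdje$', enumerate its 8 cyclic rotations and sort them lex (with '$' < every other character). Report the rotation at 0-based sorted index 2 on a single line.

Answer: cdgdje$b

Derivation:
All 8 rotations (rotation i = S[i:]+S[:i]):
  rot[0] = bcdgdje$
  rot[1] = cdgdje$b
  rot[2] = dgdje$bc
  rot[3] = gdje$bcd
  rot[4] = dje$bcdg
  rot[5] = je$bcdgd
  rot[6] = e$bcdgdj
  rot[7] = $bcdgdje
Sorted (with $ < everything):
  sorted[0] = $bcdgdje
  sorted[1] = bcdgdje$
  sorted[2] = cdgdje$b
  sorted[3] = dgdje$bc
  sorted[4] = dje$bcdg
  sorted[5] = e$bcdgdj
  sorted[6] = gdje$bcd
  sorted[7] = je$bcdgd
sorted[2] = cdgdje$b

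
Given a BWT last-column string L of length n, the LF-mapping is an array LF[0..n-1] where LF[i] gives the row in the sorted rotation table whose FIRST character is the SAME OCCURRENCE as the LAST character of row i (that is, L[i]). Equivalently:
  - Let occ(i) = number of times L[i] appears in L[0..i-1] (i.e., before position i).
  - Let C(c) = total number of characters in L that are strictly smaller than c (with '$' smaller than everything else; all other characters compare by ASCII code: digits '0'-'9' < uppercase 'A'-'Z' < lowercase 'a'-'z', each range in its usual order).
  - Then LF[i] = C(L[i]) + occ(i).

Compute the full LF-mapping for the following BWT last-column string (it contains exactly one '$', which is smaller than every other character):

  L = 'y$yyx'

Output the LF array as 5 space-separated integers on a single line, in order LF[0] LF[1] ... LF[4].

Char counts: '$':1, 'x':1, 'y':3
C (first-col start): C('$')=0, C('x')=1, C('y')=2
L[0]='y': occ=0, LF[0]=C('y')+0=2+0=2
L[1]='$': occ=0, LF[1]=C('$')+0=0+0=0
L[2]='y': occ=1, LF[2]=C('y')+1=2+1=3
L[3]='y': occ=2, LF[3]=C('y')+2=2+2=4
L[4]='x': occ=0, LF[4]=C('x')+0=1+0=1

Answer: 2 0 3 4 1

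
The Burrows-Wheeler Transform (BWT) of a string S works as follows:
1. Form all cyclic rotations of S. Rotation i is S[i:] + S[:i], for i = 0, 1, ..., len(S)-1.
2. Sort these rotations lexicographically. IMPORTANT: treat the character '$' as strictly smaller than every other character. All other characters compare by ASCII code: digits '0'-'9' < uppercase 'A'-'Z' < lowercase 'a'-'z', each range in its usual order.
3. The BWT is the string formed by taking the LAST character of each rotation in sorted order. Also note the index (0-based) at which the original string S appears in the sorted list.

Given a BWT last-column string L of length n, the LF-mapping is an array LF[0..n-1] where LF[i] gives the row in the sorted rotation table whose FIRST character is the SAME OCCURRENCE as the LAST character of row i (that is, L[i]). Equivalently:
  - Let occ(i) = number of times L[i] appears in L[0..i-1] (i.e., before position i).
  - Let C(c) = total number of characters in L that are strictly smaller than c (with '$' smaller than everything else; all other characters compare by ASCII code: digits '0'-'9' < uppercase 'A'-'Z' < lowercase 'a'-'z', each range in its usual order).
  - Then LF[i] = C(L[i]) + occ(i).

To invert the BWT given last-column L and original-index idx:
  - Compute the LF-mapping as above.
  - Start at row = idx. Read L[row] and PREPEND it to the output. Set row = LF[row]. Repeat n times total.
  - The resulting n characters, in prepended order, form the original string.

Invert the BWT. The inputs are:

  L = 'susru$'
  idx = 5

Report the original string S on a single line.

LF mapping: 2 4 3 1 5 0
Walk LF starting at row 5, prepending L[row]:
  step 1: row=5, L[5]='$', prepend. Next row=LF[5]=0
  step 2: row=0, L[0]='s', prepend. Next row=LF[0]=2
  step 3: row=2, L[2]='s', prepend. Next row=LF[2]=3
  step 4: row=3, L[3]='r', prepend. Next row=LF[3]=1
  step 5: row=1, L[1]='u', prepend. Next row=LF[1]=4
  step 6: row=4, L[4]='u', prepend. Next row=LF[4]=5
Reversed output: uurss$

Answer: uurss$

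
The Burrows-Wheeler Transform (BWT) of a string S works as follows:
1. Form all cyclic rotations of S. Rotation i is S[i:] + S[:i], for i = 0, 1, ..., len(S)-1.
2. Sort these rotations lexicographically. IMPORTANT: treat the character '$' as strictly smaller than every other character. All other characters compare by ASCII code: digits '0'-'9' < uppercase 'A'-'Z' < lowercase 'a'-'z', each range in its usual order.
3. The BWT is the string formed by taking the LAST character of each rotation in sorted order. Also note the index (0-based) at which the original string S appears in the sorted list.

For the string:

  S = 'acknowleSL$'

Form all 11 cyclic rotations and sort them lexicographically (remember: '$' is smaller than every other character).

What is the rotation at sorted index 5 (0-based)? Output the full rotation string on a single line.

Answer: eSL$acknowl

Derivation:
All 11 rotations (rotation i = S[i:]+S[:i]):
  rot[0] = acknowleSL$
  rot[1] = cknowleSL$a
  rot[2] = knowleSL$ac
  rot[3] = nowleSL$ack
  rot[4] = owleSL$ackn
  rot[5] = wleSL$ackno
  rot[6] = leSL$acknow
  rot[7] = eSL$acknowl
  rot[8] = SL$acknowle
  rot[9] = L$acknowleS
  rot[10] = $acknowleSL
Sorted (with $ < everything):
  sorted[0] = $acknowleSL
  sorted[1] = L$acknowleS
  sorted[2] = SL$acknowle
  sorted[3] = acknowleSL$
  sorted[4] = cknowleSL$a
  sorted[5] = eSL$acknowl
  sorted[6] = knowleSL$ac
  sorted[7] = leSL$acknow
  sorted[8] = nowleSL$ack
  sorted[9] = owleSL$ackn
  sorted[10] = wleSL$ackno
sorted[5] = eSL$acknowl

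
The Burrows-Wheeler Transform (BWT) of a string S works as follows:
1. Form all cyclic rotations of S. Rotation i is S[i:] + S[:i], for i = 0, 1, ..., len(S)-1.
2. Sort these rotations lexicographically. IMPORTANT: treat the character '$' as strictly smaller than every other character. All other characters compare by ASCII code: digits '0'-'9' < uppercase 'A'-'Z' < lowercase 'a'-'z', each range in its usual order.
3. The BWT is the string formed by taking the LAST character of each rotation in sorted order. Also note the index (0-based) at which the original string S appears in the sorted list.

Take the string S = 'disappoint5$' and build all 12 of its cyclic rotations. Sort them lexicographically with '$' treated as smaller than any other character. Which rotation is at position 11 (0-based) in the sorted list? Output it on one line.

All 12 rotations (rotation i = S[i:]+S[:i]):
  rot[0] = disappoint5$
  rot[1] = isappoint5$d
  rot[2] = sappoint5$di
  rot[3] = appoint5$dis
  rot[4] = ppoint5$disa
  rot[5] = point5$disap
  rot[6] = oint5$disapp
  rot[7] = int5$disappo
  rot[8] = nt5$disappoi
  rot[9] = t5$disappoin
  rot[10] = 5$disappoint
  rot[11] = $disappoint5
Sorted (with $ < everything):
  sorted[0] = $disappoint5
  sorted[1] = 5$disappoint
  sorted[2] = appoint5$dis
  sorted[3] = disappoint5$
  sorted[4] = int5$disappo
  sorted[5] = isappoint5$d
  sorted[6] = nt5$disappoi
  sorted[7] = oint5$disapp
  sorted[8] = point5$disap
  sorted[9] = ppoint5$disa
  sorted[10] = sappoint5$di
  sorted[11] = t5$disappoin
sorted[11] = t5$disappoin

Answer: t5$disappoin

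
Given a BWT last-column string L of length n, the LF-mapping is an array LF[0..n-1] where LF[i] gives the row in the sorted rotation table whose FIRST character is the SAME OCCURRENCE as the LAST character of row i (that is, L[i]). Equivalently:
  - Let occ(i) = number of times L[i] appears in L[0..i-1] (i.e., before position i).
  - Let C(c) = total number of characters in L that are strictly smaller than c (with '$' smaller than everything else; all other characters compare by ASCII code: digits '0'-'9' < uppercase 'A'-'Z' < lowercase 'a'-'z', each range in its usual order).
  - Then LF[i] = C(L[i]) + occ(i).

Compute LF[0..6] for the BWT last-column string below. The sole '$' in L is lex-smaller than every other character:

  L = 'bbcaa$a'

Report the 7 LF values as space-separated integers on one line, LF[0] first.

Char counts: '$':1, 'a':3, 'b':2, 'c':1
C (first-col start): C('$')=0, C('a')=1, C('b')=4, C('c')=6
L[0]='b': occ=0, LF[0]=C('b')+0=4+0=4
L[1]='b': occ=1, LF[1]=C('b')+1=4+1=5
L[2]='c': occ=0, LF[2]=C('c')+0=6+0=6
L[3]='a': occ=0, LF[3]=C('a')+0=1+0=1
L[4]='a': occ=1, LF[4]=C('a')+1=1+1=2
L[5]='$': occ=0, LF[5]=C('$')+0=0+0=0
L[6]='a': occ=2, LF[6]=C('a')+2=1+2=3

Answer: 4 5 6 1 2 0 3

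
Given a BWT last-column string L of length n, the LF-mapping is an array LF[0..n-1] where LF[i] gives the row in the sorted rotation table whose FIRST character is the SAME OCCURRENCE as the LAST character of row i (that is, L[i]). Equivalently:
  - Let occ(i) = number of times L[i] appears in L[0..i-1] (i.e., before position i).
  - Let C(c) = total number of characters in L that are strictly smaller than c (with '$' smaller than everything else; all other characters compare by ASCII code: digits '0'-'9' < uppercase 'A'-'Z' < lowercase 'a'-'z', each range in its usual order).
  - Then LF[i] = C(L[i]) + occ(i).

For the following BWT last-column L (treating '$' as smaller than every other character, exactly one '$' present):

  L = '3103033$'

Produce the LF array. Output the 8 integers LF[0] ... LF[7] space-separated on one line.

Answer: 4 3 1 5 2 6 7 0

Derivation:
Char counts: '$':1, '0':2, '1':1, '3':4
C (first-col start): C('$')=0, C('0')=1, C('1')=3, C('3')=4
L[0]='3': occ=0, LF[0]=C('3')+0=4+0=4
L[1]='1': occ=0, LF[1]=C('1')+0=3+0=3
L[2]='0': occ=0, LF[2]=C('0')+0=1+0=1
L[3]='3': occ=1, LF[3]=C('3')+1=4+1=5
L[4]='0': occ=1, LF[4]=C('0')+1=1+1=2
L[5]='3': occ=2, LF[5]=C('3')+2=4+2=6
L[6]='3': occ=3, LF[6]=C('3')+3=4+3=7
L[7]='$': occ=0, LF[7]=C('$')+0=0+0=0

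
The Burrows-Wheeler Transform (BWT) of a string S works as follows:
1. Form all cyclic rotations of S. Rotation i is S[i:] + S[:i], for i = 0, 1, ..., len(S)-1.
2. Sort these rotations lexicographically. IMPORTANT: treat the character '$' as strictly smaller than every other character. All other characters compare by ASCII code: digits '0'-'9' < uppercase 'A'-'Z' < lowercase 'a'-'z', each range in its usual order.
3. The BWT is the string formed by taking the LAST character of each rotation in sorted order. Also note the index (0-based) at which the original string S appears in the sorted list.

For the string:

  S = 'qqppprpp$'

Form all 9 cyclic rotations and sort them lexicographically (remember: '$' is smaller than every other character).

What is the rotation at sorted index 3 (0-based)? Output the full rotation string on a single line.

Answer: ppprpp$qq

Derivation:
All 9 rotations (rotation i = S[i:]+S[:i]):
  rot[0] = qqppprpp$
  rot[1] = qppprpp$q
  rot[2] = ppprpp$qq
  rot[3] = pprpp$qqp
  rot[4] = prpp$qqpp
  rot[5] = rpp$qqppp
  rot[6] = pp$qqpppr
  rot[7] = p$qqppprp
  rot[8] = $qqppprpp
Sorted (with $ < everything):
  sorted[0] = $qqppprpp
  sorted[1] = p$qqppprp
  sorted[2] = pp$qqpppr
  sorted[3] = ppprpp$qq
  sorted[4] = pprpp$qqp
  sorted[5] = prpp$qqpp
  sorted[6] = qppprpp$q
  sorted[7] = qqppprpp$
  sorted[8] = rpp$qqppp
sorted[3] = ppprpp$qq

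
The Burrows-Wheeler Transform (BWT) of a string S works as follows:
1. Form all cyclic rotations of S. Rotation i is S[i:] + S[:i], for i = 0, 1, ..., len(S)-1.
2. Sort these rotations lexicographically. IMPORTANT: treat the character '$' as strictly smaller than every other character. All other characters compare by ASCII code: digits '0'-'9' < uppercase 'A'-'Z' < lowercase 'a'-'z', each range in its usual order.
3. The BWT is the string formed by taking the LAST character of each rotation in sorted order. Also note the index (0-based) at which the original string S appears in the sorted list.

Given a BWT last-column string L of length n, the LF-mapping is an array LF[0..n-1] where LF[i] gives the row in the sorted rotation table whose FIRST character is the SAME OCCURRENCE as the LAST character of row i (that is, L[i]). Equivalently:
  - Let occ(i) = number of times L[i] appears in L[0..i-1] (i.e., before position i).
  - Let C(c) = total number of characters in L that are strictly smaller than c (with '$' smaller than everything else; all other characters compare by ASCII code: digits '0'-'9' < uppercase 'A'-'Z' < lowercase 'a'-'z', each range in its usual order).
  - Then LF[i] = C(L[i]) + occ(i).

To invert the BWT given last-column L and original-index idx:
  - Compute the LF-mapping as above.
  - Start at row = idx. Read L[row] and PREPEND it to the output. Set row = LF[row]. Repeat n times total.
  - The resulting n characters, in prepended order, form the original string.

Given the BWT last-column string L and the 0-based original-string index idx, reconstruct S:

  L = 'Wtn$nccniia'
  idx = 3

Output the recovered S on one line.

Answer: cincinnatW$

Derivation:
LF mapping: 1 10 7 0 8 3 4 9 5 6 2
Walk LF starting at row 3, prepending L[row]:
  step 1: row=3, L[3]='$', prepend. Next row=LF[3]=0
  step 2: row=0, L[0]='W', prepend. Next row=LF[0]=1
  step 3: row=1, L[1]='t', prepend. Next row=LF[1]=10
  step 4: row=10, L[10]='a', prepend. Next row=LF[10]=2
  step 5: row=2, L[2]='n', prepend. Next row=LF[2]=7
  step 6: row=7, L[7]='n', prepend. Next row=LF[7]=9
  step 7: row=9, L[9]='i', prepend. Next row=LF[9]=6
  step 8: row=6, L[6]='c', prepend. Next row=LF[6]=4
  step 9: row=4, L[4]='n', prepend. Next row=LF[4]=8
  step 10: row=8, L[8]='i', prepend. Next row=LF[8]=5
  step 11: row=5, L[5]='c', prepend. Next row=LF[5]=3
Reversed output: cincinnatW$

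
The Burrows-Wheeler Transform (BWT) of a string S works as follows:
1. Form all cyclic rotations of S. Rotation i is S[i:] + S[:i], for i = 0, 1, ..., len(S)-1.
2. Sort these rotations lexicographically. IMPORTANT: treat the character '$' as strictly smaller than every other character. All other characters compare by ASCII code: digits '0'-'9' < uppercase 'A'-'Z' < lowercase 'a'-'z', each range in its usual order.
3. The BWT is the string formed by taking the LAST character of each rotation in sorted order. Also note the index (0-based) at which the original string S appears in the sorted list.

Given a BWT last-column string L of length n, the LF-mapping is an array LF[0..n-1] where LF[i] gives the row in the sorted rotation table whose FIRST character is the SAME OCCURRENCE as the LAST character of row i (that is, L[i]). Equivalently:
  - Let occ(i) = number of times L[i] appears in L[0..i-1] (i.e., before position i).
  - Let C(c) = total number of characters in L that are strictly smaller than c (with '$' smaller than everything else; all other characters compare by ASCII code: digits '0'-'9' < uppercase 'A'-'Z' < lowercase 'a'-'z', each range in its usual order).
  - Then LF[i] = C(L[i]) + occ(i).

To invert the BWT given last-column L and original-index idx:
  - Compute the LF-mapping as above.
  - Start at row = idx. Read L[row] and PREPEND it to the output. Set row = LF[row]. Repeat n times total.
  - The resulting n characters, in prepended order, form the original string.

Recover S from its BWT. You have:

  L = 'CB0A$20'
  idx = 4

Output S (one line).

LF mapping: 6 5 1 4 0 3 2
Walk LF starting at row 4, prepending L[row]:
  step 1: row=4, L[4]='$', prepend. Next row=LF[4]=0
  step 2: row=0, L[0]='C', prepend. Next row=LF[0]=6
  step 3: row=6, L[6]='0', prepend. Next row=LF[6]=2
  step 4: row=2, L[2]='0', prepend. Next row=LF[2]=1
  step 5: row=1, L[1]='B', prepend. Next row=LF[1]=5
  step 6: row=5, L[5]='2', prepend. Next row=LF[5]=3
  step 7: row=3, L[3]='A', prepend. Next row=LF[3]=4
Reversed output: A2B00C$

Answer: A2B00C$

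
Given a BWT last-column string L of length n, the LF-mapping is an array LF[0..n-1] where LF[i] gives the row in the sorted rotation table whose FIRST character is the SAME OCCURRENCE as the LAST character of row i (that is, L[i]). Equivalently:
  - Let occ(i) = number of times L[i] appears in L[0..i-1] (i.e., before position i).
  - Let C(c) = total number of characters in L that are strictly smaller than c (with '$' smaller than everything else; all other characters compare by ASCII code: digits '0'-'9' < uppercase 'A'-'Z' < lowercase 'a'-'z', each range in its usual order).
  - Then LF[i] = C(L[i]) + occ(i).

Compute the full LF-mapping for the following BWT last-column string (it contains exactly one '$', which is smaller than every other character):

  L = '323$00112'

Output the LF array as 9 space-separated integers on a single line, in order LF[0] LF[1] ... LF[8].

Char counts: '$':1, '0':2, '1':2, '2':2, '3':2
C (first-col start): C('$')=0, C('0')=1, C('1')=3, C('2')=5, C('3')=7
L[0]='3': occ=0, LF[0]=C('3')+0=7+0=7
L[1]='2': occ=0, LF[1]=C('2')+0=5+0=5
L[2]='3': occ=1, LF[2]=C('3')+1=7+1=8
L[3]='$': occ=0, LF[3]=C('$')+0=0+0=0
L[4]='0': occ=0, LF[4]=C('0')+0=1+0=1
L[5]='0': occ=1, LF[5]=C('0')+1=1+1=2
L[6]='1': occ=0, LF[6]=C('1')+0=3+0=3
L[7]='1': occ=1, LF[7]=C('1')+1=3+1=4
L[8]='2': occ=1, LF[8]=C('2')+1=5+1=6

Answer: 7 5 8 0 1 2 3 4 6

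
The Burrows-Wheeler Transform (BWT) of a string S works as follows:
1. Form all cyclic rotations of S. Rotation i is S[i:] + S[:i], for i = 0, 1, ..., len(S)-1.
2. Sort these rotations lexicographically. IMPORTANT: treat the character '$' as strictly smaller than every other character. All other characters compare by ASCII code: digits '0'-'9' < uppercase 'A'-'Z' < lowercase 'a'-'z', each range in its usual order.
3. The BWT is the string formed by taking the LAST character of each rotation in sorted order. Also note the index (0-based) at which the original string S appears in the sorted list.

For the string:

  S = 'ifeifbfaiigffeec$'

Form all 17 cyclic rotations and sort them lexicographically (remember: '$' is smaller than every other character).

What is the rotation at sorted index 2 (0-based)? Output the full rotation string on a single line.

All 17 rotations (rotation i = S[i:]+S[:i]):
  rot[0] = ifeifbfaiigffeec$
  rot[1] = feifbfaiigffeec$i
  rot[2] = eifbfaiigffeec$if
  rot[3] = ifbfaiigffeec$ife
  rot[4] = fbfaiigffeec$ifei
  rot[5] = bfaiigffeec$ifeif
  rot[6] = faiigffeec$ifeifb
  rot[7] = aiigffeec$ifeifbf
  rot[8] = iigffeec$ifeifbfa
  rot[9] = igffeec$ifeifbfai
  rot[10] = gffeec$ifeifbfaii
  rot[11] = ffeec$ifeifbfaiig
  rot[12] = feec$ifeifbfaiigf
  rot[13] = eec$ifeifbfaiigff
  rot[14] = ec$ifeifbfaiigffe
  rot[15] = c$ifeifbfaiigffee
  rot[16] = $ifeifbfaiigffeec
Sorted (with $ < everything):
  sorted[0] = $ifeifbfaiigffeec
  sorted[1] = aiigffeec$ifeifbf
  sorted[2] = bfaiigffeec$ifeif
  sorted[3] = c$ifeifbfaiigffee
  sorted[4] = ec$ifeifbfaiigffe
  sorted[5] = eec$ifeifbfaiigff
  sorted[6] = eifbfaiigffeec$if
  sorted[7] = faiigffeec$ifeifb
  sorted[8] = fbfaiigffeec$ifei
  sorted[9] = feec$ifeifbfaiigf
  sorted[10] = feifbfaiigffeec$i
  sorted[11] = ffeec$ifeifbfaiig
  sorted[12] = gffeec$ifeifbfaii
  sorted[13] = ifbfaiigffeec$ife
  sorted[14] = ifeifbfaiigffeec$
  sorted[15] = igffeec$ifeifbfai
  sorted[16] = iigffeec$ifeifbfa
sorted[2] = bfaiigffeec$ifeif

Answer: bfaiigffeec$ifeif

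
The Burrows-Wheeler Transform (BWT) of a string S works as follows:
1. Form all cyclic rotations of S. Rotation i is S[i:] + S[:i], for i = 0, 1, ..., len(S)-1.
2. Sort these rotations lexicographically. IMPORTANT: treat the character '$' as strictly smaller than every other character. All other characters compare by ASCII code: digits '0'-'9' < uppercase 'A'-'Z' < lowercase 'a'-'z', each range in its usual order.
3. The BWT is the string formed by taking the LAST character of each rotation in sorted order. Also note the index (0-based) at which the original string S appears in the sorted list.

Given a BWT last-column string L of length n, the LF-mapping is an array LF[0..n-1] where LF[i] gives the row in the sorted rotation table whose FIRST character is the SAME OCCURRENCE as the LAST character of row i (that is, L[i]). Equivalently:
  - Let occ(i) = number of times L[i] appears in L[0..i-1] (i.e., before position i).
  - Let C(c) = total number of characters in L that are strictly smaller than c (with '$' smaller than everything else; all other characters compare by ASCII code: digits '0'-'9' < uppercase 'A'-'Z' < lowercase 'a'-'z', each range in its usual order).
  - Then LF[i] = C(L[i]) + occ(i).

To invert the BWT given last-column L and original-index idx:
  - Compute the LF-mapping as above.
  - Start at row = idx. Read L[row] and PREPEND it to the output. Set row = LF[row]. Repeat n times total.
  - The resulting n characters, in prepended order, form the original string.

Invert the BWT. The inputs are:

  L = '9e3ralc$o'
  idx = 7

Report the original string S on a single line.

LF mapping: 2 5 1 8 3 6 4 0 7
Walk LF starting at row 7, prepending L[row]:
  step 1: row=7, L[7]='$', prepend. Next row=LF[7]=0
  step 2: row=0, L[0]='9', prepend. Next row=LF[0]=2
  step 3: row=2, L[2]='3', prepend. Next row=LF[2]=1
  step 4: row=1, L[1]='e', prepend. Next row=LF[1]=5
  step 5: row=5, L[5]='l', prepend. Next row=LF[5]=6
  step 6: row=6, L[6]='c', prepend. Next row=LF[6]=4
  step 7: row=4, L[4]='a', prepend. Next row=LF[4]=3
  step 8: row=3, L[3]='r', prepend. Next row=LF[3]=8
  step 9: row=8, L[8]='o', prepend. Next row=LF[8]=7
Reversed output: oracle39$

Answer: oracle39$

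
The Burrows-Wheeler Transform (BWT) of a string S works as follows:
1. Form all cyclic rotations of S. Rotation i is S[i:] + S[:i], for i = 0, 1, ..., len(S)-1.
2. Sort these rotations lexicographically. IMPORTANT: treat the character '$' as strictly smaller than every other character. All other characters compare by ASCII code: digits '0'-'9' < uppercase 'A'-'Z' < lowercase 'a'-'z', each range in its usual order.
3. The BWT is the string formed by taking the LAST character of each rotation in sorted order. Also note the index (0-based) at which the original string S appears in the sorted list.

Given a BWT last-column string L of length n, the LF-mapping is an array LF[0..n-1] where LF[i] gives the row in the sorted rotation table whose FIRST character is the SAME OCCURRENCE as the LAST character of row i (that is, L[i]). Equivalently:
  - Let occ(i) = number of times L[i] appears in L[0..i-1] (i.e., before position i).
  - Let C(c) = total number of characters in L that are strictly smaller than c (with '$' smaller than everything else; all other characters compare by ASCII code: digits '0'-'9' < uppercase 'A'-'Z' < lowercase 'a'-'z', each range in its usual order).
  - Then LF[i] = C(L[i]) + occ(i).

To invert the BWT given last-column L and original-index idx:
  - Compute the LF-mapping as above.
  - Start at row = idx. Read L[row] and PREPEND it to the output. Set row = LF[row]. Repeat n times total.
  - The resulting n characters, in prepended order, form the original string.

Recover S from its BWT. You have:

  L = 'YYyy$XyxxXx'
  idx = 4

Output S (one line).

LF mapping: 3 4 8 9 0 1 10 5 6 2 7
Walk LF starting at row 4, prepending L[row]:
  step 1: row=4, L[4]='$', prepend. Next row=LF[4]=0
  step 2: row=0, L[0]='Y', prepend. Next row=LF[0]=3
  step 3: row=3, L[3]='y', prepend. Next row=LF[3]=9
  step 4: row=9, L[9]='X', prepend. Next row=LF[9]=2
  step 5: row=2, L[2]='y', prepend. Next row=LF[2]=8
  step 6: row=8, L[8]='x', prepend. Next row=LF[8]=6
  step 7: row=6, L[6]='y', prepend. Next row=LF[6]=10
  step 8: row=10, L[10]='x', prepend. Next row=LF[10]=7
  step 9: row=7, L[7]='x', prepend. Next row=LF[7]=5
  step 10: row=5, L[5]='X', prepend. Next row=LF[5]=1
  step 11: row=1, L[1]='Y', prepend. Next row=LF[1]=4
Reversed output: YXxxyxyXyY$

Answer: YXxxyxyXyY$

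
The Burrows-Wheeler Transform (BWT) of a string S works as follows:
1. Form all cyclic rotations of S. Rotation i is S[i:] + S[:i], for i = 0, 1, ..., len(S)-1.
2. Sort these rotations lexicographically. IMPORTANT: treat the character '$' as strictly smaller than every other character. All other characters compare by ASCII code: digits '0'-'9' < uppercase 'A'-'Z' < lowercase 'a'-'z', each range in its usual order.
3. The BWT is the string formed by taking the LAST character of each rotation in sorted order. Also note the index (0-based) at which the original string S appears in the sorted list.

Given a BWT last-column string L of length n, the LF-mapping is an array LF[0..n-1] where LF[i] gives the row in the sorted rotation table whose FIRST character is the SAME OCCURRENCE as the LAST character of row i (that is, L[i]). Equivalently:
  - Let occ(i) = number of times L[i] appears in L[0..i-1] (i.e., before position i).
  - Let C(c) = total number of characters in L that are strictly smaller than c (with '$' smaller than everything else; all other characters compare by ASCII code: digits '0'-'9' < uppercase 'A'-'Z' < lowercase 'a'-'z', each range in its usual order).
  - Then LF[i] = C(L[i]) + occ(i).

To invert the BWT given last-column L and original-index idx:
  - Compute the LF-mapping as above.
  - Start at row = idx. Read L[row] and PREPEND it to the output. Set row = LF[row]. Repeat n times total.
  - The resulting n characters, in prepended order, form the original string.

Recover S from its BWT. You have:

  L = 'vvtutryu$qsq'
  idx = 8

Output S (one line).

LF mapping: 9 10 5 7 6 3 11 8 0 1 4 2
Walk LF starting at row 8, prepending L[row]:
  step 1: row=8, L[8]='$', prepend. Next row=LF[8]=0
  step 2: row=0, L[0]='v', prepend. Next row=LF[0]=9
  step 3: row=9, L[9]='q', prepend. Next row=LF[9]=1
  step 4: row=1, L[1]='v', prepend. Next row=LF[1]=10
  step 5: row=10, L[10]='s', prepend. Next row=LF[10]=4
  step 6: row=4, L[4]='t', prepend. Next row=LF[4]=6
  step 7: row=6, L[6]='y', prepend. Next row=LF[6]=11
  step 8: row=11, L[11]='q', prepend. Next row=LF[11]=2
  step 9: row=2, L[2]='t', prepend. Next row=LF[2]=5
  step 10: row=5, L[5]='r', prepend. Next row=LF[5]=3
  step 11: row=3, L[3]='u', prepend. Next row=LF[3]=7
  step 12: row=7, L[7]='u', prepend. Next row=LF[7]=8
Reversed output: uurtqytsvqv$

Answer: uurtqytsvqv$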